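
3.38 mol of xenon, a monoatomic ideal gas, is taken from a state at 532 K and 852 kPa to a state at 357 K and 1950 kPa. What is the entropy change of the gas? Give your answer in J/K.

ΔS = nC_p ln(T₂/T₁) − nR ln(P₂/P₁), with C_p = 5R/2 = 20.79 J mol⁻¹ K⁻¹ for a monoatomic ideal gas.
ΔS = 3.38 × [20.79 × ln(357/532) − 8.314 × ln(1950/852)] = -51.3 J/K.

ΔS = -51.3 J/K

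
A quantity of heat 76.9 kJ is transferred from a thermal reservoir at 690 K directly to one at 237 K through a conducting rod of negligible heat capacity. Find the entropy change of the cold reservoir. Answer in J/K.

ΔS_cold = 324 J/K

The cold reservoir gains heat Q, so ΔS_cold = +Q/T_C = 76900/237 = 324 J/K.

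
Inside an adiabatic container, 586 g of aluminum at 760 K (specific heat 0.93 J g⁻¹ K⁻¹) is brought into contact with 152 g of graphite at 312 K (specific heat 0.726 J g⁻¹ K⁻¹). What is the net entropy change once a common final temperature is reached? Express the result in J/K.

ΔS_total = 29.7 J/K

Energy balance: T_f = (m₁c₁T₁ + m₂c₂T₂)/(m₁c₁ + m₂c₂) = 684.56 K.
ΔS₁ = m₁c₁ ln(T_f/T₁) = 544.98 × ln(684.56/760) = -56.97 J/K.
ΔS₂ = m₂c₂ ln(T_f/T₂) = 110.352 × ln(684.56/312) = 86.71 J/K.
ΔS_total = -56.97 + 86.71 = 29.7 J/K.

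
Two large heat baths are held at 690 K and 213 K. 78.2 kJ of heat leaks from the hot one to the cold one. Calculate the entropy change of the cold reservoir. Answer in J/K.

The cold reservoir gains heat Q, so ΔS_cold = +Q/T_C = 78200/213 = 367 J/K.

ΔS_cold = 367 J/K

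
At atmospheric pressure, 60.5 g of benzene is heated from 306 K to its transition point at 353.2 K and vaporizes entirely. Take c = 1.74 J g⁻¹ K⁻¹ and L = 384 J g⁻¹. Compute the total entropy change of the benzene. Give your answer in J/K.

ΔS = 80.9 J/K

Warming step: ΔS₁ = m c ln(T_tr/T_i) = 60.5 × 1.74 × ln(353.2/306) = 15.1 J/K.
Phase change: ΔS₂ = +mL/T_tr = 60.5 × 384 / 353.2 = 65.78 J/K.
ΔS_total = (15.1) + (65.78) = 80.9 J/K.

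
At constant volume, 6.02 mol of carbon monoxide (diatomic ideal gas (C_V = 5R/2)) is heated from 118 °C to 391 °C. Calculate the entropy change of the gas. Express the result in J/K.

ΔS = 66.2 J/K

In kelvin: T₁ = 391.15 K, T₂ = 664.15 K. At constant volume, ΔS = nC_V ln(T₂/T₁) with C_V = 5R/2 = 20.79 J mol⁻¹ K⁻¹.
ΔS = 6.02 × 20.79 × ln(664.15/391.15) = 66.2 J/K.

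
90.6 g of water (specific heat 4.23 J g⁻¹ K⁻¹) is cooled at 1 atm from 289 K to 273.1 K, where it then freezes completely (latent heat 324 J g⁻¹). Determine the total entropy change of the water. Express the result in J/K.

Cooling step: ΔS₁ = m c ln(T_tr/T_i) = 90.6 × 4.23 × ln(273.1/289) = -21.69 J/K.
Phase change: ΔS₂ = −mL/T_tr = −90.6 × 324 / 273.1 = -107.5 J/K.
ΔS_total = (-21.69) + (-107.5) = -129 J/K.

ΔS = -129 J/K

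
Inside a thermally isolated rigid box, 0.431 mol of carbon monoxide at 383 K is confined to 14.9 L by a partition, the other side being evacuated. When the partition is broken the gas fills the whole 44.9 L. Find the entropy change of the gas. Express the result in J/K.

ΔS_gas = 3.95 J/K

For an ideal gas in free expansion Q = 0 and W = 0, so T is unchanged.
Entropy is a state function; using a reversible isothermal path, ΔS_gas = nR ln(V₂/V₁) = 0.431 × 8.314 × ln(44.9/14.9) = 3.95 J/K.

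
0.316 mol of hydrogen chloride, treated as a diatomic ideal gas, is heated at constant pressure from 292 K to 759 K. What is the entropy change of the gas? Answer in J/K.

ΔS = 8.78 J/K

At constant pressure, ΔS = nC_p ln(T₂/T₁) with C_p = 7R/2 = 29.1 J mol⁻¹ K⁻¹.
ΔS = 0.316 × 29.1 × ln(759/292) = 8.78 J/K.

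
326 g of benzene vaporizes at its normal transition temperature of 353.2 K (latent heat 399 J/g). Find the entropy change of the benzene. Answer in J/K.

Heat absorbed by the substance: Q = mL = 326 × 399 = 130074 J.
At constant T, ΔS = Q_rev/T = 130074 / 353.2 = 368 J/K.

ΔS = 368 J/K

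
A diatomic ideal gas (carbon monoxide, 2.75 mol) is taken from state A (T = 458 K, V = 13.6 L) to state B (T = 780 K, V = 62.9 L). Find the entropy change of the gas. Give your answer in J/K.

Entropy is a state function: ΔS = nC_V ln(T₂/T₁) + nR ln(V₂/V₁), with C_V = 5R/2 = 20.79 J mol⁻¹ K⁻¹ for a diatomic ideal gas.
ΔS = 2.75 × [20.79 × ln(780/458) + 8.314 × ln(62.9/13.6)] = 65.4 J/K.

ΔS = 65.4 J/K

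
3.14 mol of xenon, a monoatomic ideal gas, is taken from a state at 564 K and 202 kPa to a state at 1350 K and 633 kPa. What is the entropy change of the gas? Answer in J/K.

ΔS = 27.1 J/K

ΔS = nC_p ln(T₂/T₁) − nR ln(P₂/P₁), with C_p = 5R/2 = 20.79 J mol⁻¹ K⁻¹ for a monoatomic ideal gas.
ΔS = 3.14 × [20.79 × ln(1350/564) − 8.314 × ln(633/202)] = 27.1 J/K.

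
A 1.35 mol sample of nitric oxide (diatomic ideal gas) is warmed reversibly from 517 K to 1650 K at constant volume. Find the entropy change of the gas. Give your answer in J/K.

ΔS = 32.6 J/K

At constant volume, ΔS = nC_V ln(T₂/T₁) with C_V = 5R/2 = 20.79 J mol⁻¹ K⁻¹.
ΔS = 1.35 × 20.79 × ln(1650/517) = 32.6 J/K.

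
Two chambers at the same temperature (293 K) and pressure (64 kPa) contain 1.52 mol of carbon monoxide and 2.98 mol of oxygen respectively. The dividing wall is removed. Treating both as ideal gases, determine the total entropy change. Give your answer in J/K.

Mole fractions: x_A = 1.52/4.5 = 0.338, x_B = 0.662.
ΔS_mix = −R(n_A ln x_A + n_B ln x_B) = −8.314 × (1.52 ln 0.338 + 2.98 ln 0.662) = 23.9 J/K.

ΔS_mix = 23.9 J/K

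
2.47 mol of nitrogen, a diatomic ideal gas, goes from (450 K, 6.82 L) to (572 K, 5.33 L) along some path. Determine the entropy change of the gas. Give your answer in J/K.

ΔS = 7.25 J/K

Entropy is a state function: ΔS = nC_V ln(T₂/T₁) + nR ln(V₂/V₁), with C_V = 5R/2 = 20.79 J mol⁻¹ K⁻¹ for a diatomic ideal gas.
ΔS = 2.47 × [20.79 × ln(572/450) + 8.314 × ln(5.33/6.82)] = 7.25 J/K.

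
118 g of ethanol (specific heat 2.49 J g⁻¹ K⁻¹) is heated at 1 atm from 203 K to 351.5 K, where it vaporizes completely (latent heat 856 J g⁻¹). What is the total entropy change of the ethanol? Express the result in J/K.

Warming step: ΔS₁ = m c ln(T_tr/T_i) = 118 × 2.49 × ln(351.5/203) = 161.3 J/K.
Phase change: ΔS₂ = +mL/T_tr = 118 × 856 / 351.5 = 287.4 J/K.
ΔS_total = (161.3) + (287.4) = 449 J/K.

ΔS = 449 J/K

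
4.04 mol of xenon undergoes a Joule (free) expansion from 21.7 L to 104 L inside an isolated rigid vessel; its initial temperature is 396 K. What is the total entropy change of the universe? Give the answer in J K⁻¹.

ΔS_universe = 52.6 J/K

For an ideal gas in free expansion Q = 0 and W = 0, so T is unchanged.
Entropy is a state function; using a reversible isothermal path, ΔS_gas = nR ln(V₂/V₁) = 4.04 × 8.314 × ln(104/21.7) = 52.6 J/K.
The insulated surroundings exchange no heat, so ΔS_surr = 0 and ΔS_universe = ΔS_gas.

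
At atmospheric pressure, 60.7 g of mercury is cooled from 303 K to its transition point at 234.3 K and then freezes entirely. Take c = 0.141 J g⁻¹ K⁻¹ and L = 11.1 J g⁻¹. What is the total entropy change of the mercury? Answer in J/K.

Cooling step: ΔS₁ = m c ln(T_tr/T_i) = 60.7 × 0.141 × ln(234.3/303) = -2.201 J/K.
Phase change: ΔS₂ = −mL/T_tr = −60.7 × 11.1 / 234.3 = -2.876 J/K.
ΔS_total = (-2.201) + (-2.876) = -5.08 J/K.

ΔS = -5.08 J/K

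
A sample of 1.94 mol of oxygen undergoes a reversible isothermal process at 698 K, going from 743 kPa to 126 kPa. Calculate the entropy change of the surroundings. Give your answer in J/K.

ΔS_surr = -28.6 J/K

For an isothermal ideal gas ΔS_gas = nR ln(P₁/P₂) = 1.94 × 8.314 × ln(743/126) = 28.6 J/K.
The process is reversible, so ΔS_surr = −ΔS_gas = -28.6 J/K and ΔS_universe = 0.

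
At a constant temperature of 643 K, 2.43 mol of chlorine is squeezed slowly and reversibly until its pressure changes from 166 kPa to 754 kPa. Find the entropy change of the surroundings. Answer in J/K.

For an isothermal ideal gas ΔS_gas = nR ln(P₁/P₂) = 2.43 × 8.314 × ln(166/754) = -30.6 J/K.
The process is reversible, so ΔS_surr = −ΔS_gas = 30.6 J/K and ΔS_universe = 0.

ΔS_surr = 30.6 J/K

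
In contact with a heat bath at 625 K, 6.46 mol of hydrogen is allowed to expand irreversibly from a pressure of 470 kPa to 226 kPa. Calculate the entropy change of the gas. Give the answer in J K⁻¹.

ΔS_gas = 39.3 J/K

Entropy is a state function, so ΔS_gas depends only on the end states.
For an isothermal ideal gas ΔS_gas = nR ln(P₁/P₂) = 6.46 × 8.314 × ln(470/226) = 39.3 J/K.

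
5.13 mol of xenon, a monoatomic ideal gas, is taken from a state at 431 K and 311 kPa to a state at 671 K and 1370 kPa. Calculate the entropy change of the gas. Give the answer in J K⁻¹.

ΔS = nC_p ln(T₂/T₁) − nR ln(P₂/P₁), with C_p = 5R/2 = 20.79 J mol⁻¹ K⁻¹ for a monoatomic ideal gas.
ΔS = 5.13 × [20.79 × ln(671/431) − 8.314 × ln(1370/311)] = -16 J/K.

ΔS = -16 J/K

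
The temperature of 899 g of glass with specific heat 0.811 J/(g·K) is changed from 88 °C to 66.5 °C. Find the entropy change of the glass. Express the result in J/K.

ΔS = -44.7 J/K

In kelvin: T₁ = 361.15 K, T₂ = 339.65 K. ΔS = ∫dQ_rev/T = m c ln(T₂/T₁) = 899 × 0.811 × ln(339.65/361.15) = -44.7 J/K.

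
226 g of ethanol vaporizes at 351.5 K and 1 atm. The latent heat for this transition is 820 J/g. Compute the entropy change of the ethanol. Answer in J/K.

Heat absorbed by the substance: Q = mL = 226 × 820 = 185320 J.
At constant T, ΔS = Q_rev/T = 185320 / 351.5 = 527 J/K.

ΔS = 527 J/K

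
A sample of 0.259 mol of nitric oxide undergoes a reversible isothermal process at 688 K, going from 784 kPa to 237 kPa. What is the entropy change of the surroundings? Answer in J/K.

ΔS_surr = -2.58 J/K

For an isothermal ideal gas ΔS_gas = nR ln(P₁/P₂) = 0.259 × 8.314 × ln(784/237) = 2.58 J/K.
The process is reversible, so ΔS_surr = −ΔS_gas = -2.58 J/K and ΔS_universe = 0.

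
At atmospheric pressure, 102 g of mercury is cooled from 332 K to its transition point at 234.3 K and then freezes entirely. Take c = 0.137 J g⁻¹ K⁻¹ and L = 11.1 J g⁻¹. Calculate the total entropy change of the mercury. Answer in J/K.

Cooling step: ΔS₁ = m c ln(T_tr/T_i) = 102 × 0.137 × ln(234.3/332) = -4.87 J/K.
Phase change: ΔS₂ = −mL/T_tr = −102 × 11.1 / 234.3 = -4.832 J/K.
ΔS_total = (-4.87) + (-4.832) = -9.7 J/K.

ΔS = -9.7 J/K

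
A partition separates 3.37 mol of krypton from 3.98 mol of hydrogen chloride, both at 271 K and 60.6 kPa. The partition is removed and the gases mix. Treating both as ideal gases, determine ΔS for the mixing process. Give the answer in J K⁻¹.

ΔS_mix = 42.1 J/K

Mole fractions: x_A = 3.37/7.35 = 0.459, x_B = 0.541.
ΔS_mix = −R(n_A ln x_A + n_B ln x_B) = −8.314 × (3.37 ln 0.459 + 3.98 ln 0.541) = 42.1 J/K.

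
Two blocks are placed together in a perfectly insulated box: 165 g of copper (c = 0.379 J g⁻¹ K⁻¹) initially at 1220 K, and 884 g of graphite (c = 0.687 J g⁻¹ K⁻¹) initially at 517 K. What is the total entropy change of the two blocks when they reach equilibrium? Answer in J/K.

ΔS_total = 26.4 J/K

Energy balance: T_f = (m₁c₁T₁ + m₂c₂T₂)/(m₁c₁ + m₂c₂) = 582.63 K.
ΔS₁ = m₁c₁ ln(T_f/T₁) = 62.535 × ln(582.63/1220) = -46.22 J/K.
ΔS₂ = m₂c₂ ln(T_f/T₂) = 607.308 × ln(582.63/517) = 72.58 J/K.
ΔS_total = -46.22 + 72.58 = 26.4 J/K.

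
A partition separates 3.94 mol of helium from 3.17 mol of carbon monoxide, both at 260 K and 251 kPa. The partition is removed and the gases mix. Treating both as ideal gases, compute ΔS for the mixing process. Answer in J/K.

Mole fractions: x_A = 3.94/7.11 = 0.554, x_B = 0.446.
ΔS_mix = −R(n_A ln x_A + n_B ln x_B) = −8.314 × (3.94 ln 0.554 + 3.17 ln 0.446) = 40.6 J/K.

ΔS_mix = 40.6 J/K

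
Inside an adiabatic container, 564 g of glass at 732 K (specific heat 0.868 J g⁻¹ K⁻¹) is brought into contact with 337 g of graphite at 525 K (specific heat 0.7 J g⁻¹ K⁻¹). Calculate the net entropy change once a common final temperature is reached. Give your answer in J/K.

ΔS_total = 8.43 J/K

Energy balance: T_f = (m₁c₁T₁ + m₂c₂T₂)/(m₁c₁ + m₂c₂) = 664.69 K.
ΔS₁ = m₁c₁ ln(T_f/T₁) = 489.552 × ln(664.69/732) = -47.22 J/K.
ΔS₂ = m₂c₂ ln(T_f/T₂) = 235.9 × ln(664.69/525) = 55.65 J/K.
ΔS_total = -47.22 + 55.65 = 8.43 J/K.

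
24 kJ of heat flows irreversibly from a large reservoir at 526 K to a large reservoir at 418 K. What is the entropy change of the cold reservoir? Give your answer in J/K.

The cold reservoir gains heat Q, so ΔS_cold = +Q/T_C = 24000/418 = 57.4 J/K.

ΔS_cold = 57.4 J/K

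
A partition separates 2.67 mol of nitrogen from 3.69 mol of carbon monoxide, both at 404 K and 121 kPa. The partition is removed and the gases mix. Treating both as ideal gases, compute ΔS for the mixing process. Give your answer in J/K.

Mole fractions: x_A = 2.67/6.36 = 0.42, x_B = 0.58.
ΔS_mix = −R(n_A ln x_A + n_B ln x_B) = −8.314 × (2.67 ln 0.42 + 3.69 ln 0.58) = 36 J/K.

ΔS_mix = 36 J/K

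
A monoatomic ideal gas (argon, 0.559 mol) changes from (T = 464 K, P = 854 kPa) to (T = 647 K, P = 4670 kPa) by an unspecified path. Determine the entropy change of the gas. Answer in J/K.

ΔS = nC_p ln(T₂/T₁) − nR ln(P₂/P₁), with C_p = 5R/2 = 20.79 J mol⁻¹ K⁻¹ for a monoatomic ideal gas.
ΔS = 0.559 × [20.79 × ln(647/464) − 8.314 × ln(4670/854)] = -4.03 J/K.

ΔS = -4.03 J/K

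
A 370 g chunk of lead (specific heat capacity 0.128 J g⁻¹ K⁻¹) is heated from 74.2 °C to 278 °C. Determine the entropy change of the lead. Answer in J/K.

ΔS = 21.9 J/K

In kelvin: T₁ = 347.35 K, T₂ = 551.15 K. ΔS = ∫dQ_rev/T = m c ln(T₂/T₁) = 370 × 0.128 × ln(551.15/347.35) = 21.9 J/K.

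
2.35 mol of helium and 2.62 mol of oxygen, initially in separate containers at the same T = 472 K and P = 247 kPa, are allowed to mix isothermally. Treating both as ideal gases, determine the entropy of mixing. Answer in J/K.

ΔS_mix = 28.6 J/K

Mole fractions: x_A = 2.35/4.97 = 0.473, x_B = 0.527.
ΔS_mix = −R(n_A ln x_A + n_B ln x_B) = −8.314 × (2.35 ln 0.473 + 2.62 ln 0.527) = 28.6 J/K.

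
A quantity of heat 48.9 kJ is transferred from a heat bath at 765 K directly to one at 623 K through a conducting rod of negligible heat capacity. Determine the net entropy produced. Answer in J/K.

ΔS_hot = −Q/T_H = −48900/765 = -63.92 J/K and ΔS_cold = +Q/T_C = 48900/623 = 78.49 J/K.
ΔS_total = -63.92 + 78.49 = 14.6 J/K, positive as the second law requires.

ΔS_total = 14.6 J/K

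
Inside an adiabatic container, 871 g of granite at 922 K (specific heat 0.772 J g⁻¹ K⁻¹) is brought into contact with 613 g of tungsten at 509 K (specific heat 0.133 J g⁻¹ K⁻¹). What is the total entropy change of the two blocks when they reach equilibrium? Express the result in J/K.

ΔS_total = 11 J/K

Energy balance: T_f = (m₁c₁T₁ + m₂c₂T₂)/(m₁c₁ + m₂c₂) = 877.34 K.
ΔS₁ = m₁c₁ ln(T_f/T₁) = 672.412 × ln(877.34/922) = -33.39 J/K.
ΔS₂ = m₂c₂ ln(T_f/T₂) = 81.529 × ln(877.34/509) = 44.39 J/K.
ΔS_total = -33.39 + 44.39 = 11 J/K.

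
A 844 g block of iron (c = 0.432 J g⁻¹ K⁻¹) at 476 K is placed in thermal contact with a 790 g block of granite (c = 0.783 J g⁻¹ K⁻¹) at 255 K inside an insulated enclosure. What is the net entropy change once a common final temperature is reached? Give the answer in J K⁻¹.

ΔS_total = 46.4 J/K

Energy balance: T_f = (m₁c₁T₁ + m₂c₂T₂)/(m₁c₁ + m₂c₂) = 336.96 K.
ΔS₁ = m₁c₁ ln(T_f/T₁) = 364.608 × ln(336.96/476) = -126 J/K.
ΔS₂ = m₂c₂ ln(T_f/T₂) = 618.57 × ln(336.96/255) = 172.4 J/K.
ΔS_total = -126 + 172.4 = 46.4 J/K.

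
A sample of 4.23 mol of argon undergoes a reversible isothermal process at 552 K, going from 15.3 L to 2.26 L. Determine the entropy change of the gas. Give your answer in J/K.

For an isothermal ideal gas ΔS_gas = nR ln(V₂/V₁) = 4.23 × 8.314 × ln(2.26/15.3) = -67.3 J/K.

ΔS_gas = -67.3 J/K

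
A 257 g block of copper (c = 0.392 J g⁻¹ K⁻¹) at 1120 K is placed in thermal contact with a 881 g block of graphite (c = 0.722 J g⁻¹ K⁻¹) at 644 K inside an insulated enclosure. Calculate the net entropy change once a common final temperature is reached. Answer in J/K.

ΔS_total = 15.2 J/K

Energy balance: T_f = (m₁c₁T₁ + m₂c₂T₂)/(m₁c₁ + m₂c₂) = 709.08 K.
ΔS₁ = m₁c₁ ln(T_f/T₁) = 100.744 × ln(709.08/1120) = -46.05 J/K.
ΔS₂ = m₂c₂ ln(T_f/T₂) = 636.082 × ln(709.08/644) = 61.24 J/K.
ΔS_total = -46.05 + 61.24 = 15.2 J/K.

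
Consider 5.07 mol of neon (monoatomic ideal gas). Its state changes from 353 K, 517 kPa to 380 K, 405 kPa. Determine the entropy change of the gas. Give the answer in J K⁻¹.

ΔS = nC_p ln(T₂/T₁) − nR ln(P₂/P₁), with C_p = 5R/2 = 20.79 J mol⁻¹ K⁻¹ for a monoatomic ideal gas.
ΔS = 5.07 × [20.79 × ln(380/353) − 8.314 × ln(405/517)] = 18.1 J/K.

ΔS = 18.1 J/K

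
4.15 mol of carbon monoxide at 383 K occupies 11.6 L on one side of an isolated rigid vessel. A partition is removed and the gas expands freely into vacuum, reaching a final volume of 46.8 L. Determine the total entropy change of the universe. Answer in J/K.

No heat is exchanged and no work is done, so the ideal-gas temperature stays constant.
Entropy is a state function; using a reversible isothermal path, ΔS_gas = nR ln(V₂/V₁) = 4.15 × 8.314 × ln(46.8/11.6) = 48.1 J/K.
The insulated surroundings exchange no heat, so ΔS_surr = 0 and ΔS_universe = ΔS_gas.

ΔS_universe = 48.1 J/K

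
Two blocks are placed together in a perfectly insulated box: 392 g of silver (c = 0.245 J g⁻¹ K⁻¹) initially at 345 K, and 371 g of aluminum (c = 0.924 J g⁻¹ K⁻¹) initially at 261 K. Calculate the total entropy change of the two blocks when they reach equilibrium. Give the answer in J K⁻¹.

Energy balance: T_f = (m₁c₁T₁ + m₂c₂T₂)/(m₁c₁ + m₂c₂) = 279.38 K.
ΔS₁ = m₁c₁ ln(T_f/T₁) = 96.04 × ln(279.38/345) = -20.26 J/K.
ΔS₂ = m₂c₂ ln(T_f/T₂) = 342.804 × ln(279.38/261) = 23.33 J/K.
ΔS_total = -20.26 + 23.33 = 3.07 J/K.

ΔS_total = 3.07 J/K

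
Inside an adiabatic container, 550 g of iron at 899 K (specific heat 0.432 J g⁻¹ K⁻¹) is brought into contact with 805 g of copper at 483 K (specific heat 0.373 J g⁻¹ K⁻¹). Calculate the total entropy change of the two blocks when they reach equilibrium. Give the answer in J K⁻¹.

ΔS_total = 25.8 J/K

Energy balance: T_f = (m₁c₁T₁ + m₂c₂T₂)/(m₁c₁ + m₂c₂) = 666.77 K.
ΔS₁ = m₁c₁ ln(T_f/T₁) = 237.6 × ln(666.77/899) = -71.01 J/K.
ΔS₂ = m₂c₂ ln(T_f/T₂) = 300.265 × ln(666.77/483) = 96.81 J/K.
ΔS_total = -71.01 + 96.81 = 25.8 J/K.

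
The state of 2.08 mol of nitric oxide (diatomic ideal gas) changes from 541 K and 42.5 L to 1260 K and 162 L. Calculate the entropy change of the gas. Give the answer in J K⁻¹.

Entropy is a state function: ΔS = nC_V ln(T₂/T₁) + nR ln(V₂/V₁), with C_V = 5R/2 = 20.79 J mol⁻¹ K⁻¹ for a diatomic ideal gas.
ΔS = 2.08 × [20.79 × ln(1260/541) + 8.314 × ln(162/42.5)] = 59.7 J/K.

ΔS = 59.7 J/K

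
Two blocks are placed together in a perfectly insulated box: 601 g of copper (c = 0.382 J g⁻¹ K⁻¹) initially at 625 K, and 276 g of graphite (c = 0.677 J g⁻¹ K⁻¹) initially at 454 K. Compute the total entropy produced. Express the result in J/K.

ΔS_total = 5.18 J/K

Energy balance: T_f = (m₁c₁T₁ + m₂c₂T₂)/(m₁c₁ + m₂c₂) = 548.27 K.
ΔS₁ = m₁c₁ ln(T_f/T₁) = 229.582 × ln(548.27/625) = -30.07 J/K.
ΔS₂ = m₂c₂ ln(T_f/T₂) = 186.852 × ln(548.27/454) = 35.25 J/K.
ΔS_total = -30.07 + 35.25 = 5.18 J/K.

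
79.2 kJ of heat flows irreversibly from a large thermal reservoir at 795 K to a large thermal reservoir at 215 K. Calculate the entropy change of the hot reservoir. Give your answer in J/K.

ΔS_hot = -99.6 J/K

The hot reservoir loses heat Q, so ΔS_hot = −Q/T_H = −79200/795 = -99.6 J/K.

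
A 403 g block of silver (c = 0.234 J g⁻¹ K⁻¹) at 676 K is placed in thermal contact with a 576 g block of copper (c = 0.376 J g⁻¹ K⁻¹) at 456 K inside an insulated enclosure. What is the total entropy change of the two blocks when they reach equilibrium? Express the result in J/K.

ΔS_total = 5.33 J/K

Energy balance: T_f = (m₁c₁T₁ + m₂c₂T₂)/(m₁c₁ + m₂c₂) = 522.73 K.
ΔS₁ = m₁c₁ ln(T_f/T₁) = 94.302 × ln(522.73/676) = -24.25 J/K.
ΔS₂ = m₂c₂ ln(T_f/T₂) = 216.576 × ln(522.73/456) = 29.58 J/K.
ΔS_total = -24.25 + 29.58 = 5.33 J/K.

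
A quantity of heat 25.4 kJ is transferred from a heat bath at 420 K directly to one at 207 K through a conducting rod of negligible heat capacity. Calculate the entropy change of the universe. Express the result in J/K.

ΔS_total = 62.2 J/K

ΔS_hot = −Q/T_H = −25400/420 = -60.48 J/K and ΔS_cold = +Q/T_C = 25400/207 = 122.7 J/K.
ΔS_total = -60.48 + 122.7 = 62.2 J/K, positive as the second law requires.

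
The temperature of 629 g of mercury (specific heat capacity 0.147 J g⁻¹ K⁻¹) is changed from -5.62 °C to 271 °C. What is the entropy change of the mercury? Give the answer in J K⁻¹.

In kelvin: T₁ = 267.53 K, T₂ = 544.15 K. ΔS = ∫dQ_rev/T = m c ln(T₂/T₁) = 629 × 0.147 × ln(544.15/267.53) = 65.6 J/K.

ΔS = 65.6 J/K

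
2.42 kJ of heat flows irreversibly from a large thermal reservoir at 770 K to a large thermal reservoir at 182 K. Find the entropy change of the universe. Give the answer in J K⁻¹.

ΔS_hot = −Q/T_H = −2420/770 = -3.143 J/K and ΔS_cold = +Q/T_C = 2420/182 = 13.3 J/K.
ΔS_total = -3.143 + 13.3 = 10.2 J/K, positive as the second law requires.

ΔS_total = 10.2 J/K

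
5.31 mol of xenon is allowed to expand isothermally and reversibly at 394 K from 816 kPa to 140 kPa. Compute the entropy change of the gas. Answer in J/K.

ΔS_gas = 77.8 J/K

For an isothermal ideal gas ΔS_gas = nR ln(P₁/P₂) = 5.31 × 8.314 × ln(816/140) = 77.8 J/K.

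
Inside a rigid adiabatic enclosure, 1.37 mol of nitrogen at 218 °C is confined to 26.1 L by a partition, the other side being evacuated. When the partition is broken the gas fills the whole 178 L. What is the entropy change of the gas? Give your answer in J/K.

ΔS_gas = 21.9 J/K

For an ideal gas in free expansion Q = 0 and W = 0, so T is unchanged.
Entropy is a state function; using a reversible isothermal path, ΔS_gas = nR ln(V₂/V₁) = 1.37 × 8.314 × ln(178/26.1) = 21.9 J/K.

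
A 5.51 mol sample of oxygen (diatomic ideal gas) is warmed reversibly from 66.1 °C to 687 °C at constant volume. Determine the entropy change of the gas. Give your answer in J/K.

ΔS = 119 J/K

In kelvin: T₁ = 339.25 K, T₂ = 960.15 K. At constant volume, ΔS = nC_V ln(T₂/T₁) with C_V = 5R/2 = 20.79 J mol⁻¹ K⁻¹.
ΔS = 5.51 × 20.79 × ln(960.15/339.25) = 119 J/K.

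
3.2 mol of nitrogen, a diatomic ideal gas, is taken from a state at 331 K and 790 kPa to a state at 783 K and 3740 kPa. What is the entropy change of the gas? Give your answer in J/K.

ΔS = nC_p ln(T₂/T₁) − nR ln(P₂/P₁), with C_p = 7R/2 = 29.1 J mol⁻¹ K⁻¹ for a diatomic ideal gas.
ΔS = 3.2 × [29.1 × ln(783/331) − 8.314 × ln(3740/790)] = 38.8 J/K.

ΔS = 38.8 J/K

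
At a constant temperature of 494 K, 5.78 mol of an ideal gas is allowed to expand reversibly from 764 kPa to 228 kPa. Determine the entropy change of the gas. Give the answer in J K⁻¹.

For an isothermal ideal gas ΔS_gas = nR ln(P₁/P₂) = 5.78 × 8.314 × ln(764/228) = 58.1 J/K.

ΔS_gas = 58.1 J/K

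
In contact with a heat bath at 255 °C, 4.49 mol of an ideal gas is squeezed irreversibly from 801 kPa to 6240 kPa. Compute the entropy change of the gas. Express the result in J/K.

Entropy is a state function, so ΔS_gas depends only on the end states.
For an isothermal ideal gas ΔS_gas = nR ln(P₁/P₂) = 4.49 × 8.314 × ln(801/6240) = -76.6 J/K.

ΔS_gas = -76.6 J/K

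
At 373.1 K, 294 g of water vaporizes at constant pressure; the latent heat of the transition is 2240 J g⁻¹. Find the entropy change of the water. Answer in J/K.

ΔS = 1770 J/K

Heat absorbed by the substance: Q = mL = 294 × 2240 = 658560 J.
At constant T, ΔS = Q_rev/T = 658560 / 373.1 = 1770 J/K.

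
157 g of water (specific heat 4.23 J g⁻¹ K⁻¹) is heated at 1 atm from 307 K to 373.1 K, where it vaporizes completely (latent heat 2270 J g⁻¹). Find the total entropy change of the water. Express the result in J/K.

Warming step: ΔS₁ = m c ln(T_tr/T_i) = 157 × 4.23 × ln(373.1/307) = 129.5 J/K.
Phase change: ΔS₂ = +mL/T_tr = 157 × 2270 / 373.1 = 955.2 J/K.
ΔS_total = (129.5) + (955.2) = 1080 J/K.

ΔS = 1080 J/K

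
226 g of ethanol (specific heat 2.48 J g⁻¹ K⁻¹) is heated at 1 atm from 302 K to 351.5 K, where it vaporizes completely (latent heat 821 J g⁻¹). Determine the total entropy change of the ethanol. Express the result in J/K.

ΔS = 613 J/K

Warming step: ΔS₁ = m c ln(T_tr/T_i) = 226 × 2.48 × ln(351.5/302) = 85.07 J/K.
Phase change: ΔS₂ = +mL/T_tr = 226 × 821 / 351.5 = 527.9 J/K.
ΔS_total = (85.07) + (527.9) = 613 J/K.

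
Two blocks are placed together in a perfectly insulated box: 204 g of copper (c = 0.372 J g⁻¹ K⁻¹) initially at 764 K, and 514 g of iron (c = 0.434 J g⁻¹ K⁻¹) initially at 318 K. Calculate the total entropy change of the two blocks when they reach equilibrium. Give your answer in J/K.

Energy balance: T_f = (m₁c₁T₁ + m₂c₂T₂)/(m₁c₁ + m₂c₂) = 431.21 K.
ΔS₁ = m₁c₁ ln(T_f/T₁) = 75.888 × ln(431.21/764) = -43.41 J/K.
ΔS₂ = m₂c₂ ln(T_f/T₂) = 223.076 × ln(431.21/318) = 67.94 J/K.
ΔS_total = -43.41 + 67.94 = 24.5 J/K.

ΔS_total = 24.5 J/K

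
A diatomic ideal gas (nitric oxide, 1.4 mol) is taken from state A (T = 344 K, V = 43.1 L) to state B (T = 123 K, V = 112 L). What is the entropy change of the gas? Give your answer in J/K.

ΔS = -18.8 J/K

Entropy is a state function: ΔS = nC_V ln(T₂/T₁) + nR ln(V₂/V₁), with C_V = 5R/2 = 20.79 J mol⁻¹ K⁻¹ for a diatomic ideal gas.
ΔS = 1.4 × [20.79 × ln(123/344) + 8.314 × ln(112/43.1)] = -18.8 J/K.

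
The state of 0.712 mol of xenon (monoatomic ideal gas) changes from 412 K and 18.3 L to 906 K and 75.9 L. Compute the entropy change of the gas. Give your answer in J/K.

Entropy is a state function: ΔS = nC_V ln(T₂/T₁) + nR ln(V₂/V₁), with C_V = 3R/2 = 12.47 J mol⁻¹ K⁻¹ for a monoatomic ideal gas.
ΔS = 0.712 × [12.47 × ln(906/412) + 8.314 × ln(75.9/18.3)] = 15.4 J/K.

ΔS = 15.4 J/K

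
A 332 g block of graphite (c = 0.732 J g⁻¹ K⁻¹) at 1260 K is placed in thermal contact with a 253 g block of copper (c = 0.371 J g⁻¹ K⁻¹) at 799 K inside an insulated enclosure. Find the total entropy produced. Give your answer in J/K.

ΔS_total = 6.53 J/K

Energy balance: T_f = (m₁c₁T₁ + m₂c₂T₂)/(m₁c₁ + m₂c₂) = 1131.6 K.
ΔS₁ = m₁c₁ ln(T_f/T₁) = 243.024 × ln(1131.6/1260) = -26.13 J/K.
ΔS₂ = m₂c₂ ln(T_f/T₂) = 93.863 × ln(1131.6/799) = 32.66 J/K.
ΔS_total = -26.13 + 32.66 = 6.53 J/K.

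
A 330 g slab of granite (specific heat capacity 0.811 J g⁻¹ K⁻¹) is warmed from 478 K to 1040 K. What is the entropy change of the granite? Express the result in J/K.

ΔS = ∫dQ_rev/T = m c ln(T₂/T₁) = 330 × 0.811 × ln(1040/478) = 208 J/K.

ΔS = 208 J/K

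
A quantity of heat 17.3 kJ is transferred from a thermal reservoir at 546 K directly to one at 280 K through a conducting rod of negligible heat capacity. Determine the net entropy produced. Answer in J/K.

ΔS_hot = −Q/T_H = −17300/546 = -31.68 J/K and ΔS_cold = +Q/T_C = 17300/280 = 61.79 J/K.
ΔS_total = -31.68 + 61.79 = 30.1 J/K, positive as the second law requires.

ΔS_total = 30.1 J/K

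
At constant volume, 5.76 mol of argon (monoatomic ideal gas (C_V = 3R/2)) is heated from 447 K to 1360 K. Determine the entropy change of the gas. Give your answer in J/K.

At constant volume, ΔS = nC_V ln(T₂/T₁) with C_V = 3R/2 = 12.47 J mol⁻¹ K⁻¹.
ΔS = 5.76 × 12.47 × ln(1360/447) = 79.9 J/K.

ΔS = 79.9 J/K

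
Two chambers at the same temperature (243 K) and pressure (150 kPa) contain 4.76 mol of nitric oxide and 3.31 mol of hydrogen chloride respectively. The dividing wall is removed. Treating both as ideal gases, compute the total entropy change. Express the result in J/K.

Mole fractions: x_A = 4.76/8.07 = 0.59, x_B = 0.41.
ΔS_mix = −R(n_A ln x_A + n_B ln x_B) = −8.314 × (4.76 ln 0.59 + 3.31 ln 0.41) = 45.4 J/K.

ΔS_mix = 45.4 J/K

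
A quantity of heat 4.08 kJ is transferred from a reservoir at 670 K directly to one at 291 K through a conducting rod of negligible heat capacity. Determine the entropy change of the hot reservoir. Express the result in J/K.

The hot reservoir loses heat Q, so ΔS_hot = −Q/T_H = −4080/670 = -6.09 J/K.

ΔS_hot = -6.09 J/K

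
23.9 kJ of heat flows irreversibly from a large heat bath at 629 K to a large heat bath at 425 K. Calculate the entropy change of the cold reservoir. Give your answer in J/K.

ΔS_cold = 56.2 J/K

The cold reservoir gains heat Q, so ΔS_cold = +Q/T_C = 23900/425 = 56.2 J/K.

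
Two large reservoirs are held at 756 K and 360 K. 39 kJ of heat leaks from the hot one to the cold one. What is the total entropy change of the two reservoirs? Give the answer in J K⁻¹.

ΔS_total = 56.7 J/K

ΔS_hot = −Q/T_H = −39000/756 = -51.59 J/K and ΔS_cold = +Q/T_C = 39000/360 = 108.3 J/K.
ΔS_total = -51.59 + 108.3 = 56.7 J/K, positive as the second law requires.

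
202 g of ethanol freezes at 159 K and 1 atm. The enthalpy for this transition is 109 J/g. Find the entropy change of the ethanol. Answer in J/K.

Heat released by the substance: Q = −mL = −202 × 109 = −22018 J.
At constant T, ΔS = Q_rev/T = −22018 / 159 = -138 J/K.

ΔS = -138 J/K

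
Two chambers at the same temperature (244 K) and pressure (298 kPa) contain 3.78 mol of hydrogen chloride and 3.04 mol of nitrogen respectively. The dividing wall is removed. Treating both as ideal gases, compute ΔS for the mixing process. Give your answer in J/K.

Mole fractions: x_A = 3.78/6.82 = 0.554, x_B = 0.446.
ΔS_mix = −R(n_A ln x_A + n_B ln x_B) = −8.314 × (3.78 ln 0.554 + 3.04 ln 0.446) = 39 J/K.

ΔS_mix = 39 J/K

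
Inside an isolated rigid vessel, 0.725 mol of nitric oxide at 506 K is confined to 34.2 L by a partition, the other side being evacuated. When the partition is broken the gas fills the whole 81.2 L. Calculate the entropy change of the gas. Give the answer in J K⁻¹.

ΔS_gas = 5.21 J/K

No heat is exchanged and no work is done, so the ideal-gas temperature stays constant.
Entropy is a state function; using a reversible isothermal path, ΔS_gas = nR ln(V₂/V₁) = 0.725 × 8.314 × ln(81.2/34.2) = 5.21 J/K.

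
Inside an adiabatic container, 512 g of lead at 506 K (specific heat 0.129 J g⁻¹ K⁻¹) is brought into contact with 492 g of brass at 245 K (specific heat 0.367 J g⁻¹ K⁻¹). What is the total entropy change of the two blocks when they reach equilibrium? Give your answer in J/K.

ΔS_total = 14 J/K

Energy balance: T_f = (m₁c₁T₁ + m₂c₂T₂)/(m₁c₁ + m₂c₂) = 314.9 K.
ΔS₁ = m₁c₁ ln(T_f/T₁) = 66.048 × ln(314.9/506) = -31.33 J/K.
ΔS₂ = m₂c₂ ln(T_f/T₂) = 180.564 × ln(314.9/245) = 45.32 J/K.
ΔS_total = -31.33 + 45.32 = 14 J/K.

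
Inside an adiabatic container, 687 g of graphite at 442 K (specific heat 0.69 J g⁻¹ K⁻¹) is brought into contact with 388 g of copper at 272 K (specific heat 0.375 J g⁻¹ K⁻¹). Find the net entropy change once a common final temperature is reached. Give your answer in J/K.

ΔS_total = 12 J/K

Energy balance: T_f = (m₁c₁T₁ + m₂c₂T₂)/(m₁c₁ + m₂c₂) = 402.07 K.
ΔS₁ = m₁c₁ ln(T_f/T₁) = 474.03 × ln(402.07/442) = -44.88 J/K.
ΔS₂ = m₂c₂ ln(T_f/T₂) = 145.5 × ln(402.07/272) = 56.87 J/K.
ΔS_total = -44.88 + 56.87 = 12 J/K.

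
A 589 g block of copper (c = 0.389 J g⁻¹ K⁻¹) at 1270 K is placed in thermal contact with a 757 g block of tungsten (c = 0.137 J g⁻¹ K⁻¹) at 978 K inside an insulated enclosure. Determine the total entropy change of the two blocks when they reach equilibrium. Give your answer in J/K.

Energy balance: T_f = (m₁c₁T₁ + m₂c₂T₂)/(m₁c₁ + m₂c₂) = 1179 K.
ΔS₁ = m₁c₁ ln(T_f/T₁) = 229.121 × ln(1179/1270) = -17.033 J/K.
ΔS₂ = m₂c₂ ln(T_f/T₂) = 103.709 × ln(1179/978) = 19.386 J/K.
ΔS_total = -17.033 + 19.386 = 2.35 J/K.

ΔS_total = 2.35 J/K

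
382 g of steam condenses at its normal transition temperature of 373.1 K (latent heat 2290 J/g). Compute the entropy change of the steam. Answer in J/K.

Heat released by the substance: Q = −mL = −382 × 2290 = −874780 J.
At constant T, ΔS = Q_rev/T = −874780 / 373.1 = -2340 J/K.

ΔS = -2340 J/K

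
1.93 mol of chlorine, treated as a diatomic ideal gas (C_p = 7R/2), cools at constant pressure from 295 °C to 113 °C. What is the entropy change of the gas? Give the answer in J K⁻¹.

In kelvin: T₁ = 568.15 K, T₂ = 386.15 K. At constant pressure, ΔS = nC_p ln(T₂/T₁) with C_p = 7R/2 = 29.1 J mol⁻¹ K⁻¹.
ΔS = 1.93 × 29.1 × ln(386.15/568.15) = -21.7 J/K.

ΔS = -21.7 J/K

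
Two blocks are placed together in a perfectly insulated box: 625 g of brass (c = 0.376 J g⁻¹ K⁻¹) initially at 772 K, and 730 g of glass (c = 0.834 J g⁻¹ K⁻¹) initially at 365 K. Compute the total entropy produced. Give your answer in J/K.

Energy balance: T_f = (m₁c₁T₁ + m₂c₂T₂)/(m₁c₁ + m₂c₂) = 478.35 K.
ΔS₁ = m₁c₁ ln(T_f/T₁) = 235 × ln(478.35/772) = -112.48 J/K.
ΔS₂ = m₂c₂ ln(T_f/T₂) = 608.82 × ln(478.35/365) = 164.65 J/K.
ΔS_total = -112.48 + 164.65 = 52.2 J/K.

ΔS_total = 52.2 J/K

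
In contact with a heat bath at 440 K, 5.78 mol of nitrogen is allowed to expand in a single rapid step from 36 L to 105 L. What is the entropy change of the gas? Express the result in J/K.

Entropy is a state function, so ΔS_gas depends only on the end states.
For an isothermal ideal gas ΔS_gas = nR ln(V₂/V₁) = 5.78 × 8.314 × ln(105/36) = 51.4 J/K.

ΔS_gas = 51.4 J/K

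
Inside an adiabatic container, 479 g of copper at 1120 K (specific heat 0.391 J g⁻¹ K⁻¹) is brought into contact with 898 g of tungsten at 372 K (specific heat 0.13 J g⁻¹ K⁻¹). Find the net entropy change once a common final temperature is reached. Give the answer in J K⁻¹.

ΔS_total = 38.6 J/K

Energy balance: T_f = (m₁c₁T₁ + m₂c₂T₂)/(m₁c₁ + m₂c₂) = 832.79 K.
ΔS₁ = m₁c₁ ln(T_f/T₁) = 187.289 × ln(832.79/1120) = -55.5 J/K.
ΔS₂ = m₂c₂ ln(T_f/T₂) = 116.74 × ln(832.79/372) = 94.08 J/K.
ΔS_total = -55.5 + 94.08 = 38.6 J/K.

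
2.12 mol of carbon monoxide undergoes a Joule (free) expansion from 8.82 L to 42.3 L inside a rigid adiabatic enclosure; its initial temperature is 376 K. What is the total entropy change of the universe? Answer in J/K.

ΔS_universe = 27.6 J/K

For an ideal gas in free expansion Q = 0 and W = 0, so T is unchanged.
Entropy is a state function; using a reversible isothermal path, ΔS_gas = nR ln(V₂/V₁) = 2.12 × 8.314 × ln(42.3/8.82) = 27.6 J/K.
The insulated surroundings exchange no heat, so ΔS_surr = 0 and ΔS_universe = ΔS_gas.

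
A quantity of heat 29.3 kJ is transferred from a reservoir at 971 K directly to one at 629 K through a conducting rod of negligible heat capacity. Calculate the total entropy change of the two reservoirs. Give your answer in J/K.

ΔS_hot = −Q/T_H = −29300/971 = -30.18 J/K and ΔS_cold = +Q/T_C = 29300/629 = 46.58 J/K.
ΔS_total = -30.18 + 46.58 = 16.4 J/K, positive as the second law requires.

ΔS_total = 16.4 J/K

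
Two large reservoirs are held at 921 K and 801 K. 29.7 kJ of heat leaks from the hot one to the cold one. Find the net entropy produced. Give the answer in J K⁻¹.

ΔS_total = 4.83 J/K

ΔS_hot = −Q/T_H = −29700/921 = -32.25 J/K and ΔS_cold = +Q/T_C = 29700/801 = 37.08 J/K.
ΔS_total = -32.25 + 37.08 = 4.83 J/K, positive as the second law requires.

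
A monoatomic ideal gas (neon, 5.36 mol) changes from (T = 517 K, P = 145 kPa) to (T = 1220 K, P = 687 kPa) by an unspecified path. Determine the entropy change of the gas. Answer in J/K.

ΔS = nC_p ln(T₂/T₁) − nR ln(P₂/P₁), with C_p = 5R/2 = 20.79 J mol⁻¹ K⁻¹ for a monoatomic ideal gas.
ΔS = 5.36 × [20.79 × ln(1220/517) − 8.314 × ln(687/145)] = 26.3 J/K.

ΔS = 26.3 J/K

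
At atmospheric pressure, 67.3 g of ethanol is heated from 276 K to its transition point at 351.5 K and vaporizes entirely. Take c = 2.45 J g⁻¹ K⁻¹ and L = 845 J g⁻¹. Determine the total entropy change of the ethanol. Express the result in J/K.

ΔS = 202 J/K

Warming step: ΔS₁ = m c ln(T_tr/T_i) = 67.3 × 2.45 × ln(351.5/276) = 39.87 J/K.
Phase change: ΔS₂ = +mL/T_tr = 67.3 × 845 / 351.5 = 161.8 J/K.
ΔS_total = (39.87) + (161.8) = 202 J/K.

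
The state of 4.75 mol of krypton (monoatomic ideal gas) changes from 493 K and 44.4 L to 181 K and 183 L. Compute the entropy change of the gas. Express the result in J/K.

ΔS = -3.43 J/K

Entropy is a state function: ΔS = nC_V ln(T₂/T₁) + nR ln(V₂/V₁), with C_V = 3R/2 = 12.47 J mol⁻¹ K⁻¹ for a monoatomic ideal gas.
ΔS = 4.75 × [12.47 × ln(181/493) + 8.314 × ln(183/44.4)] = -3.43 J/K.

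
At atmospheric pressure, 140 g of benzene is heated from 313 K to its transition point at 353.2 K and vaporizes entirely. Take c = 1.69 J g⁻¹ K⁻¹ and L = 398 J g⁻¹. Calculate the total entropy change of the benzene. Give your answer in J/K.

Warming step: ΔS₁ = m c ln(T_tr/T_i) = 140 × 1.69 × ln(353.2/313) = 28.59 J/K.
Phase change: ΔS₂ = +mL/T_tr = 140 × 398 / 353.2 = 157.8 J/K.
ΔS_total = (28.59) + (157.8) = 186 J/K.

ΔS = 186 J/K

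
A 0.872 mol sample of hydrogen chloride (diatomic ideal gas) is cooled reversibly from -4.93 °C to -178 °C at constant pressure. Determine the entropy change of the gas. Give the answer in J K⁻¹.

ΔS = -26.3 J/K

In kelvin: T₁ = 268.22 K, T₂ = 95.15 K. At constant pressure, ΔS = nC_p ln(T₂/T₁) with C_p = 7R/2 = 29.1 J mol⁻¹ K⁻¹.
ΔS = 0.872 × 29.1 × ln(95.15/268.22) = -26.3 J/K.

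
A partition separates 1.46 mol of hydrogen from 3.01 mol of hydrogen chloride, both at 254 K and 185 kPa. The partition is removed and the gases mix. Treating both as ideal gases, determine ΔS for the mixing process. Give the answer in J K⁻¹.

Mole fractions: x_A = 1.46/4.47 = 0.327, x_B = 0.673.
ΔS_mix = −R(n_A ln x_A + n_B ln x_B) = −8.314 × (1.46 ln 0.327 + 3.01 ln 0.673) = 23.5 J/K.

ΔS_mix = 23.5 J/K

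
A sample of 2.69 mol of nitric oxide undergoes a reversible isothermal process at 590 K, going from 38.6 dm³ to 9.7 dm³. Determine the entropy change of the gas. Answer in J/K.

For an isothermal ideal gas ΔS_gas = nR ln(V₂/V₁) = 2.69 × 8.314 × ln(9.7/38.6) = -30.9 J/K.

ΔS_gas = -30.9 J/K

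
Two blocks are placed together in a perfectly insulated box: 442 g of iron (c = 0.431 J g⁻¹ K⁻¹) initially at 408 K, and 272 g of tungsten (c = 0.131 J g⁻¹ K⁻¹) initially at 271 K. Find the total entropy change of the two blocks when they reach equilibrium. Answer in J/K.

Energy balance: T_f = (m₁c₁T₁ + m₂c₂T₂)/(m₁c₁ + m₂c₂) = 386.41 K.
ΔS₁ = m₁c₁ ln(T_f/T₁) = 190.502 × ln(386.41/408) = -10.356 J/K.
ΔS₂ = m₂c₂ ln(T_f/T₂) = 35.632 × ln(386.41/271) = 12.642 J/K.
ΔS_total = -10.356 + 12.642 = 2.29 J/K.

ΔS_total = 2.29 J/K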